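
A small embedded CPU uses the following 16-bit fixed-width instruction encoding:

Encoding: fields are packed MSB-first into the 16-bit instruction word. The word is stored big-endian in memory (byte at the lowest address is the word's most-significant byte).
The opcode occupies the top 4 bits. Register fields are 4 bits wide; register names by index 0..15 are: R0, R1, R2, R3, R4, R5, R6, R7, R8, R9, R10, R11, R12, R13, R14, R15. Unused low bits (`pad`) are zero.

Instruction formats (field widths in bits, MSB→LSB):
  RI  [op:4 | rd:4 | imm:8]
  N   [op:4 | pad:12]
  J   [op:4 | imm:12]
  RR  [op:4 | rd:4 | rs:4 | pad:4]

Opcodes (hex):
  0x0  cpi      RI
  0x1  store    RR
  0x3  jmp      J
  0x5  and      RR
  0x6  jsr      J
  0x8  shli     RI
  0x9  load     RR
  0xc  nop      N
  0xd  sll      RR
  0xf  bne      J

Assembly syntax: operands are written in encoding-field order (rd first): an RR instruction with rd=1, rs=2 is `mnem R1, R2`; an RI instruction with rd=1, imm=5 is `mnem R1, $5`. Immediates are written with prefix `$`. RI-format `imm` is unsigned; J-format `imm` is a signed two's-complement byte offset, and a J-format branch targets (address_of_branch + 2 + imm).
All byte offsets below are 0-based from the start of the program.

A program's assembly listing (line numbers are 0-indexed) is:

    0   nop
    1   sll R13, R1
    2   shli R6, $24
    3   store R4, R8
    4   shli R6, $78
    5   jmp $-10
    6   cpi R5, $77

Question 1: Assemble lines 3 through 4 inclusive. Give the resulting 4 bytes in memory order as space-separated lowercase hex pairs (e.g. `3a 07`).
14 80 86 4e

L3: store op=0x1:4|rd=4:4|rs=8:4|pad=0:4 ⇒ 0x1480 ⇒ big 14 80
L4: shli op=0x8:4|rd=6:4|imm=78:8 ⇒ 0x864e ⇒ big 86 4e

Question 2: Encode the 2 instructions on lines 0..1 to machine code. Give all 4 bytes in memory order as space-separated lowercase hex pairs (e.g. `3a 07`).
line 0 (nop): pack op=0xc:4|pad=0:12 = 0xc000; big→ c0 00
line 1 (sll): pack op=0xd:4|rd=13:4|rs=1:4|pad=0:4 = 0xdd10; big→ dd 10

c0 00 dd 10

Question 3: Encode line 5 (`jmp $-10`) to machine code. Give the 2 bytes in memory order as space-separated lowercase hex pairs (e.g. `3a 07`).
3f f6

L5: jmp op=0x3:4|imm=-10:12 ⇒ 0x3ff6 ⇒ big 3f f6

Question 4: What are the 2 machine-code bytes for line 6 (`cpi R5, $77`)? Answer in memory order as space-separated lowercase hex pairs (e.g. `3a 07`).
05 4d

6. cpi fields op=0x0:4|rd=5:4|imm=77:8 → word 054dh → 05 4d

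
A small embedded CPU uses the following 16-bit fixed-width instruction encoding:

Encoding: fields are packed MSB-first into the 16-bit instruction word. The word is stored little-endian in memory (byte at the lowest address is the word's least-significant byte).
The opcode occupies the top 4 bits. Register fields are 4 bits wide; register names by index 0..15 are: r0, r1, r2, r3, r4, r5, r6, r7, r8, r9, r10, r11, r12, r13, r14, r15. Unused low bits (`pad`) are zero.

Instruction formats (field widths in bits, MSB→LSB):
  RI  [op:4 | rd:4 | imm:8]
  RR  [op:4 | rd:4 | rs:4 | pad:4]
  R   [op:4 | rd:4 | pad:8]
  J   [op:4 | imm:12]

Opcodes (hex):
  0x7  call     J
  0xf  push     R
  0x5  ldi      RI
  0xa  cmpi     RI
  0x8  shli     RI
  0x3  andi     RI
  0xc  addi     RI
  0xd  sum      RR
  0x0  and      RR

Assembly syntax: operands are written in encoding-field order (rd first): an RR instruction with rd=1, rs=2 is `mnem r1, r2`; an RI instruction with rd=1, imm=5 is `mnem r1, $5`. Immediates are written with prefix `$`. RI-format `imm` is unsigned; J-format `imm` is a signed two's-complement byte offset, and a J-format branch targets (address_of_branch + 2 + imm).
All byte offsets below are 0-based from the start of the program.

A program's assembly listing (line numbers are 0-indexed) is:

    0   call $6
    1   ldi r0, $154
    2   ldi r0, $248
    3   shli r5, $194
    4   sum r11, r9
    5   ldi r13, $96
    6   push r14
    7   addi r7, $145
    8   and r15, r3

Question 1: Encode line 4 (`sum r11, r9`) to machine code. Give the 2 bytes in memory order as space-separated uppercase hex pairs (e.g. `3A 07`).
L4: sum op=0xd:4|rd=11:4|rs=9:4|pad=0:4 ⇒ 0xdb90 ⇒ little 90 db

90 DB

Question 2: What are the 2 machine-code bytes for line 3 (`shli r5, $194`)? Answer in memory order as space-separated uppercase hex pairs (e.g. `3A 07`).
C2 85

L3: shli op=0x8:4|rd=5:4|imm=194:8 ⇒ 0x85c2 ⇒ little c2 85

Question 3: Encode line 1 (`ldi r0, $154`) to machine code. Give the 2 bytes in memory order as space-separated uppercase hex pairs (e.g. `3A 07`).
L1: ldi op=0x5:4|rd=0:4|imm=154:8 ⇒ 0x509a ⇒ little 9a 50

9A 50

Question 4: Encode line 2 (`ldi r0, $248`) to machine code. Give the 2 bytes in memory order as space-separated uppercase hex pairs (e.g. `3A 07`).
line 2 (ldi): pack op=0x5:4|rd=0:4|imm=248:8 = 0x50f8; little→ f8 50

F8 50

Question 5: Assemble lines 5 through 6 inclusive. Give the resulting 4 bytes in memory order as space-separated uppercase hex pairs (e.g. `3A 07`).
60 5D 00 FE

line 5 (ldi): pack op=0x5:4|rd=13:4|imm=96:8 = 0x5d60; little→ 60 5d
line 6 (push): pack op=0xf:4|rd=14:4|pad=0:8 = 0xfe00; little→ 00 fe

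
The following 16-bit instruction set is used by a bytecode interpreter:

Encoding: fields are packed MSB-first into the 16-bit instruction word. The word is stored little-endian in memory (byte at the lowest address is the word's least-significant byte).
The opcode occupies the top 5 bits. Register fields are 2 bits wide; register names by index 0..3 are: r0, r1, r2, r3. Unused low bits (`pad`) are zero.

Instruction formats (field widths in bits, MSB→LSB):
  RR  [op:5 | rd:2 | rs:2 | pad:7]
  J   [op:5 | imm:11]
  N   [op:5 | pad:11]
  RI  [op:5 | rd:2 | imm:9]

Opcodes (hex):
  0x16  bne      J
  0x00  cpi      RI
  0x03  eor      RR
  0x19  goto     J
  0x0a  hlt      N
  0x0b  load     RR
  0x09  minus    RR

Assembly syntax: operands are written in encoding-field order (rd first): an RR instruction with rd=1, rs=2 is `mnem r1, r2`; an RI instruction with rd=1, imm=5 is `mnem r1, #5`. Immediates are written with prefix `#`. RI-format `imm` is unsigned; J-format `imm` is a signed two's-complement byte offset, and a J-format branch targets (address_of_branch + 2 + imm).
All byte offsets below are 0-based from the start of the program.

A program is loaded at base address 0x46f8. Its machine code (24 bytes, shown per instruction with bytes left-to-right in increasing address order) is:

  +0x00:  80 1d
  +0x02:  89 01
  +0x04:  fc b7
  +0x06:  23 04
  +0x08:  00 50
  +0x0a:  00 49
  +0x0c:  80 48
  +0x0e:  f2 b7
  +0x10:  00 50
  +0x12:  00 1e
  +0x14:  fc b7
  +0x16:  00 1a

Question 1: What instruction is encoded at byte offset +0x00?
eor r2, r3

off 0x00: read 80 1d as little → 0x1d80
  op=0x1d80>>11=0x3 ⇒ eor (RR)
  [10:9] rd=2 = r2
  [8:7] rs=3 = r3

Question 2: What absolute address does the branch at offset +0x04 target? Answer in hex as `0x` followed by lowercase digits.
+0x04: fc b7 ⇒ word 0xb7fc (little)
  opcode bits[15:11]=0x16: bne/J
  imm: (w>>0)&0x7ff=0x7fc (s11→-4) → #-4
  target = base 0x46f8 + off 0x04 + 2 + imm -4 = 0x46fa

0x46fa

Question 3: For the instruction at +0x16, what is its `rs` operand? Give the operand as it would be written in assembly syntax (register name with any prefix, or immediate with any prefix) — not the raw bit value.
off 0x16: read 00 1a as little → 0x1a00
  opcode bits[15:11]=0x3: eor/RR
  rd@[10:9]=0x1 ⇒ r1
  rs@[8:7]=0x0 ⇒ r0

r0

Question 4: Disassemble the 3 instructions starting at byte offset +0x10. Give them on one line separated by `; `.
hlt; eor r3, r0; bne #-4

+0x10: 00 50 ⇒ word 0x5000 (little)
  top 5b → 0xa → hlt [N]
+0x12: 00 1e ⇒ word 0x1e00 (little)
  top 5b → 0x3 → eor [RR]
  [10:9] rd=3 = r3
  [8:7] rs=0 = r0
+0x14: fc b7 ⇒ word 0xb7fc (little)
  top 5b → 0x16 → bne [J]
  [10:0] imm=2044 (s11→-4) = #-4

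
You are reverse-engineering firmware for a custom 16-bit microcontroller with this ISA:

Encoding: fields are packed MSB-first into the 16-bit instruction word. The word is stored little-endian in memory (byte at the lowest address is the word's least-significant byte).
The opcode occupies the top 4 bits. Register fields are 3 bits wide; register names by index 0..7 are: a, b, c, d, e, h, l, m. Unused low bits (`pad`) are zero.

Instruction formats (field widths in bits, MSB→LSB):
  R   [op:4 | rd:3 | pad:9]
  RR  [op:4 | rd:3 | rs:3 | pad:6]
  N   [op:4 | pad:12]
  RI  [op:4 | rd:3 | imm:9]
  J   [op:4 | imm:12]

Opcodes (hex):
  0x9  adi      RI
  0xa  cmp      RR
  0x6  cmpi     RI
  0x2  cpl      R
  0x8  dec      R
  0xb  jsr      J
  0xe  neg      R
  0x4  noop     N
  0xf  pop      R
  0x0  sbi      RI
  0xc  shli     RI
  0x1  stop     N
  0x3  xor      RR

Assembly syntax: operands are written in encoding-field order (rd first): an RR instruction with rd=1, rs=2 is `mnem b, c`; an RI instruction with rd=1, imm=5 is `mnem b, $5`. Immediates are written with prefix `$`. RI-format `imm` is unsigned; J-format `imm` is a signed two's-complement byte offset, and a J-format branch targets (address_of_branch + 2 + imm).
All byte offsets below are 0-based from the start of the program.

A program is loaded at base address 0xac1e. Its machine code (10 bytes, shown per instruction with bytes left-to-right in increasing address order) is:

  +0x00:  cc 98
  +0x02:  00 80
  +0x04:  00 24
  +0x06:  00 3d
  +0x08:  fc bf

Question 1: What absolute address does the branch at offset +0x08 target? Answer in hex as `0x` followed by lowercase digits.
0xac24

[08] fc bf → 0xbffc
  op=0xbffc>>12=0xb ⇒ jsr (J)
  imm@[11:0]=0xffc (s12→-4) ⇒ $-4
  target = base 0xac1e + off 0x08 + 2 + imm -4 = 0xac24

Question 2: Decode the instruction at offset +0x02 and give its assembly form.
dec a

off 0x02: read 00 80 as little → 0x8000
  op=0x8000>>12=0x8 ⇒ dec (R)
  rd@[11:9]=0x0 ⇒ a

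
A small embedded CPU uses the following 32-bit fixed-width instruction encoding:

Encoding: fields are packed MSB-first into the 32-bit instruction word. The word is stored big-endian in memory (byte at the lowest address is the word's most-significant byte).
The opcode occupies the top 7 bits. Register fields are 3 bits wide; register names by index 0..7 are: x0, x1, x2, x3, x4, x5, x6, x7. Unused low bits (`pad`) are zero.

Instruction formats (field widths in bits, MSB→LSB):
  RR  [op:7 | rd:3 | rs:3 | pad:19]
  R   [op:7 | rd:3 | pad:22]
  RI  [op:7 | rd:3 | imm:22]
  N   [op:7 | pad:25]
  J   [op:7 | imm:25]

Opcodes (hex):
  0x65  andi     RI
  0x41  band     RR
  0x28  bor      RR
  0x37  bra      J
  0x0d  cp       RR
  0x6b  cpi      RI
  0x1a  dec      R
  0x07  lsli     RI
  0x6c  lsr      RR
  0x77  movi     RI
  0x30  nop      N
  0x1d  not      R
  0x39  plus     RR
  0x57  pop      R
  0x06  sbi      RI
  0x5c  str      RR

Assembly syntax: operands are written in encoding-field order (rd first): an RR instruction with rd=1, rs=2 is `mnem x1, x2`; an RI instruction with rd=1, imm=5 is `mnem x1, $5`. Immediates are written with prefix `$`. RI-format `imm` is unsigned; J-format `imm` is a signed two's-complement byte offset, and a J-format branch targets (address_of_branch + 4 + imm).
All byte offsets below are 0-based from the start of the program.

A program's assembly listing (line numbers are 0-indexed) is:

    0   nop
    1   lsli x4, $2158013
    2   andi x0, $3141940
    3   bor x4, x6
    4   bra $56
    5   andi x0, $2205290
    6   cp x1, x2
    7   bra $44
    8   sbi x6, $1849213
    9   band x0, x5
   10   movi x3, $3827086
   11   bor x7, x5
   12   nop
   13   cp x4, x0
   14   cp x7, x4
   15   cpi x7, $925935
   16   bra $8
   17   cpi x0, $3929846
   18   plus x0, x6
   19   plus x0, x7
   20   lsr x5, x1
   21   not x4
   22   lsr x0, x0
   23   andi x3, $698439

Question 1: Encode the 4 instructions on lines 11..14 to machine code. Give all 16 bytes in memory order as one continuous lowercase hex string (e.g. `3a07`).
51e80000600000001b0000001be00000

L11: bor op=0x28:7|rd=7:3|rs=5:3|pad=0:19 ⇒ 0x51e80000 ⇒ big 51 e8 00 00
L12: nop op=0x30:7|pad=0:25 ⇒ 0x60000000 ⇒ big 60 00 00 00
L13: cp op=0xd:7|rd=4:3|rs=0:3|pad=0:19 ⇒ 0x1b000000 ⇒ big 1b 00 00 00
L14: cp op=0xd:7|rd=7:3|rs=4:3|pad=0:19 ⇒ 0x1be00000 ⇒ big 1b e0 00 00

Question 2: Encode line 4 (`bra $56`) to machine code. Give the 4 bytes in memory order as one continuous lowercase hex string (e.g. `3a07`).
line 4 (bra): pack op=0x37:7|imm=56:25 = 0x6e000038; big→ 6e 00 00 38

6e000038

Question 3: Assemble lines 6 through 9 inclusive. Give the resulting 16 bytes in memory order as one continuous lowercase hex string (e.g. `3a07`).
1a5000006e00002c0d9c377d82280000

6. cp fields op=0xd:7|rd=1:3|rs=2:3|pad=0:19 → word 1a500000h → 1a 50 00 00
7. bra fields op=0x37:7|imm=44:25 → word 6e00002ch → 6e 00 00 2c
8. sbi fields op=0x6:7|rd=6:3|imm=1849213:22 → word 0d9c377dh → 0d 9c 37 7d
9. band fields op=0x41:7|rd=0:3|rs=5:3|pad=0:19 → word 82280000h → 82 28 00 00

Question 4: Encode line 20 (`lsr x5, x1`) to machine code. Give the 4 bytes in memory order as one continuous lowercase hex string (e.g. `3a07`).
d9480000

line 20 (lsr): pack op=0x6c:7|rd=5:3|rs=1:3|pad=0:19 = 0xd9480000; big→ d9 48 00 00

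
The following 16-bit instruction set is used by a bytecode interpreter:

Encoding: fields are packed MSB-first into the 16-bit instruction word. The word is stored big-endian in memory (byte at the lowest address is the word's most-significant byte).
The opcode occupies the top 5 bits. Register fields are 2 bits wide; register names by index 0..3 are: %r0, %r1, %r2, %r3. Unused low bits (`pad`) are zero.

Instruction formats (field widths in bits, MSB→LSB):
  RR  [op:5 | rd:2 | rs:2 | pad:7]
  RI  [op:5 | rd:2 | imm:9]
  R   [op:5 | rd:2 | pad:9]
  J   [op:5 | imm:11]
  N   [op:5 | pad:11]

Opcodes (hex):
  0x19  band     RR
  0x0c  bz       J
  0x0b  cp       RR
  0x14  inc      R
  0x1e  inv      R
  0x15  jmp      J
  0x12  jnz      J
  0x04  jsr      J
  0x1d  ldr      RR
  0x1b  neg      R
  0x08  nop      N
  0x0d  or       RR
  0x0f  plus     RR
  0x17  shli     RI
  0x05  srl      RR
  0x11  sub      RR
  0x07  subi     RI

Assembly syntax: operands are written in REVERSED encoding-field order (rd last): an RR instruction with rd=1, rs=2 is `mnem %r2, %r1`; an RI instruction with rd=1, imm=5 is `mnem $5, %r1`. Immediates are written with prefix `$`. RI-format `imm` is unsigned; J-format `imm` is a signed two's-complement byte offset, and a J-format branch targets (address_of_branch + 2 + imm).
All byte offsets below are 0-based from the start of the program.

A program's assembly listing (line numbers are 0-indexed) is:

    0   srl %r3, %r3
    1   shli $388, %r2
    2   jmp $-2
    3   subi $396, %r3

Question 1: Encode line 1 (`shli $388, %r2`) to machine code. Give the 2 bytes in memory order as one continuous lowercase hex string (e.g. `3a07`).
bd84

line 1 (shli): pack op=0x17:5|rd=2:2|imm=388:9 = 0xbd84; big→ bd 84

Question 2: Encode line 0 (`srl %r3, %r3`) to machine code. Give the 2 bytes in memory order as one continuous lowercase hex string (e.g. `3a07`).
0. srl fields op=0x5:5|rd=3:2|rs=3:2|pad=0:7 → word 2f80h → 2f 80

2f80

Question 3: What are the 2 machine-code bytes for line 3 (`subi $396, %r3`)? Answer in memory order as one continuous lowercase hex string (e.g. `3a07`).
3f8c

3. subi fields op=0x7:5|rd=3:2|imm=396:9 → word 3f8ch → 3f 8c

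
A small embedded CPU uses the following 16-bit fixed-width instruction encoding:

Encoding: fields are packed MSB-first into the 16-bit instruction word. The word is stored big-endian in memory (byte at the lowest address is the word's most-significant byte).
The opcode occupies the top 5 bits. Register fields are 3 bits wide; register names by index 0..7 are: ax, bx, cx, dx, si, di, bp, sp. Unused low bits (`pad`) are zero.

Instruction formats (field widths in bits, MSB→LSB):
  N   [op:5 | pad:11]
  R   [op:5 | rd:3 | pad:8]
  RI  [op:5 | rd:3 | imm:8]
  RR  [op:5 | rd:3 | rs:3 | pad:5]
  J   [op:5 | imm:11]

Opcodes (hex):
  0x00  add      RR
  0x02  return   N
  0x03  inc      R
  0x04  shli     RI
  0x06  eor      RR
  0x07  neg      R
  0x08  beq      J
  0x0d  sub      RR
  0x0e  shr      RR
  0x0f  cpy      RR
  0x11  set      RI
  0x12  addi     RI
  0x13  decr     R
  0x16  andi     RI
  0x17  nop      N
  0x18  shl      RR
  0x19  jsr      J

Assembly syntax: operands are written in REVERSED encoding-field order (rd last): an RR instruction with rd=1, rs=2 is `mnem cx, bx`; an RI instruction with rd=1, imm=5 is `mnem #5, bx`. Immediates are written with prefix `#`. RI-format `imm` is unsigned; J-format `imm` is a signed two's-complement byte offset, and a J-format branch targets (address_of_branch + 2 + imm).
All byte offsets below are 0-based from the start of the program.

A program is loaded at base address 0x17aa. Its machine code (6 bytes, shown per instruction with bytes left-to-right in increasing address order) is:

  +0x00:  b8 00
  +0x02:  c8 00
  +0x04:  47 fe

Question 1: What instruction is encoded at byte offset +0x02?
jsr #0

@+02  big-endian(c8 00) = 0xc800
  top 5b → 0x19 → jsr [J]
  [10:0] imm=0 = #0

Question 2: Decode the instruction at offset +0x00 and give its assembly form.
nop

off 0x00: read b8 00 as big → 0xb800
  op=0xb800>>11=0x17 ⇒ nop (N)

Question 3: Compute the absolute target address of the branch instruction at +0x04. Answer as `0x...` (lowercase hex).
0x17ae

+0x04: 47 fe ⇒ word 0x47fe (big)
  top 5b → 0x8 → beq [J]
  imm: (w>>0)&0x7ff=0x7fe (s11→-2) → #-2
  target = base 0x17aa + off 0x04 + 2 + imm -2 = 0x17ae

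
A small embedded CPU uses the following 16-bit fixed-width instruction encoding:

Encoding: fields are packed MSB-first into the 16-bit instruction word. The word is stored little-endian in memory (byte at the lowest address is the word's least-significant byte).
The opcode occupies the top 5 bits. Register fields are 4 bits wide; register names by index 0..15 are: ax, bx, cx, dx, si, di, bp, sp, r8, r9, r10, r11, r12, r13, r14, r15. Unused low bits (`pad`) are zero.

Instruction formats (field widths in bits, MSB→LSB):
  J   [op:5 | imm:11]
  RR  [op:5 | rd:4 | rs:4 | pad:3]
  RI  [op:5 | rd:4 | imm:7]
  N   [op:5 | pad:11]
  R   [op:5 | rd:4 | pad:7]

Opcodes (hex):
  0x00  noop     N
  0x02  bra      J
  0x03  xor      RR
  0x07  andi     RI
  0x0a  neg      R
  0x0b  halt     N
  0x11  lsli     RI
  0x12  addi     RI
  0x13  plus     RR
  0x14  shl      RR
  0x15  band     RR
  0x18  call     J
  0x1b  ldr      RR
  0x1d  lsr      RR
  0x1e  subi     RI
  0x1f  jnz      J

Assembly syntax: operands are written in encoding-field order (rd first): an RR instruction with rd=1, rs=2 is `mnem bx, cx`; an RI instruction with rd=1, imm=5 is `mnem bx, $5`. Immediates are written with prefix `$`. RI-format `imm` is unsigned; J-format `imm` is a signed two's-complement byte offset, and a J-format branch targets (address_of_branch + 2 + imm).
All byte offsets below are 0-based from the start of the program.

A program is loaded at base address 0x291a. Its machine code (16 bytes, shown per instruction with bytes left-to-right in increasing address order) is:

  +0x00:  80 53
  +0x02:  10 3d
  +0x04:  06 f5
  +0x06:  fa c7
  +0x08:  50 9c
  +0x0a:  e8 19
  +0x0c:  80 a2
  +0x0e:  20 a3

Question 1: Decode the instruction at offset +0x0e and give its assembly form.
+0x0e: 20 a3 ⇒ word 0xa320 (little)
  opcode bits[15:11]=0x14: shl/RR
  rd: (w>>7)&0xf=0x6 → bp
  rs: (w>>3)&0xf=0x4 → si

shl bp, si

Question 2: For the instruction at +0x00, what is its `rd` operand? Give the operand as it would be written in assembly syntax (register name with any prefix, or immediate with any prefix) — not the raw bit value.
+0x00: 80 53 ⇒ word 0x5380 (little)
  op=0x5380>>11=0xa ⇒ neg (R)
  rd: (w>>7)&0xf=0x7 → sp

sp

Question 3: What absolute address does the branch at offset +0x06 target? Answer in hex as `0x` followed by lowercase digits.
0x291c

[06] fa c7 → 0xc7fa
  op=0xc7fa>>11=0x18 ⇒ call (J)
  imm: (w>>0)&0x7ff=0x7fa (s11→-6) → $-6
  target = base 0x291a + off 0x06 + 2 + imm -6 = 0x291c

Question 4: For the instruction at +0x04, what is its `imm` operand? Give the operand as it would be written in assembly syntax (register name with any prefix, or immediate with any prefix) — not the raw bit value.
[04] 06 f5 → 0xf506
  opcode bits[15:11]=0x1e: subi/RI
  [10:7] rd=10 = r10
  [6:0] imm=6 = $6

$6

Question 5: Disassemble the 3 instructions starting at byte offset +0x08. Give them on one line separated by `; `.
@+08  little-endian(50 9c) = 0x9c50
  op=0x9c50>>11=0x13 ⇒ plus (RR)
  rd@[10:7]=0x8 ⇒ r8
  rs@[6:3]=0xa ⇒ r10
@+0a  little-endian(e8 19) = 0x19e8
  op=0x19e8>>11=0x3 ⇒ xor (RR)
  rd@[10:7]=0x3 ⇒ dx
  rs@[6:3]=0xd ⇒ r13
@+0c  little-endian(80 a2) = 0xa280
  op=0xa280>>11=0x14 ⇒ shl (RR)
  rd@[10:7]=0x5 ⇒ di
  rs@[6:3]=0x0 ⇒ ax

plus r8, r10; xor dx, r13; shl di, ax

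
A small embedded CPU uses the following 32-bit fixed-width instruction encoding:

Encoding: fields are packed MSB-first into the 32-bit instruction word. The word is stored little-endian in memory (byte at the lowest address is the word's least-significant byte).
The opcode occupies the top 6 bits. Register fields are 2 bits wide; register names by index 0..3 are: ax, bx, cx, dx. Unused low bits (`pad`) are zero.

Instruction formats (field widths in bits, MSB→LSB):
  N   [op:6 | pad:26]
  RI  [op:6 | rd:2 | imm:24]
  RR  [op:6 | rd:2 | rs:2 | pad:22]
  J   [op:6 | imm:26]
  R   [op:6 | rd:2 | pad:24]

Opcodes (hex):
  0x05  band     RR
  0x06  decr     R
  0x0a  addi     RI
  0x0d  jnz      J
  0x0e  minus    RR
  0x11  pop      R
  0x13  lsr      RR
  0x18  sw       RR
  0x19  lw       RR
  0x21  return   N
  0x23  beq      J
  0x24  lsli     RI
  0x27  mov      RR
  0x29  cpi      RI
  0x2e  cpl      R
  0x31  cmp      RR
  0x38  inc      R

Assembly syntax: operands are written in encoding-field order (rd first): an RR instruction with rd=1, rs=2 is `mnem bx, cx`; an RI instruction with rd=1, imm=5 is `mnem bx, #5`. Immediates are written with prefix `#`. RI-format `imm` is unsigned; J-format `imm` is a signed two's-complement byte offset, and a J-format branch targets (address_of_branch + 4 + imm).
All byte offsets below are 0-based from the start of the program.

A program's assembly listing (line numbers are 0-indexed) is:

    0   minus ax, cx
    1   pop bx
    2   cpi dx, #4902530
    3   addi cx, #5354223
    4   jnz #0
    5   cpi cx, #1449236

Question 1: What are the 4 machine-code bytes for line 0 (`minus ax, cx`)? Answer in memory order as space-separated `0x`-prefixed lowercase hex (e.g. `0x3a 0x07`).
line 0 (minus): pack op=0xe:6|rd=0:2|rs=2:2|pad=0:22 = 0x38800000; little→ 00 00 80 38

0x00 0x00 0x80 0x38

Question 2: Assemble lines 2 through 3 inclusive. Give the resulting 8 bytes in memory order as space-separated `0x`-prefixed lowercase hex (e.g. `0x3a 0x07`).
0x82 0xce 0x4a 0xa7 0xef 0xb2 0x51 0x2a

2. cpi fields op=0x29:6|rd=3:2|imm=4902530:24 → word a74ace82h → 82 ce 4a a7
3. addi fields op=0xa:6|rd=2:2|imm=5354223:24 → word 2a51b2efh → ef b2 51 2a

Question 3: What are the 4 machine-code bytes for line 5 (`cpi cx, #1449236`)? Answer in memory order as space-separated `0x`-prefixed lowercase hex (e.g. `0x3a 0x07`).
5. cpi fields op=0x29:6|rd=2:2|imm=1449236:24 → word a6161d14h → 14 1d 16 a6

0x14 0x1d 0x16 0xa6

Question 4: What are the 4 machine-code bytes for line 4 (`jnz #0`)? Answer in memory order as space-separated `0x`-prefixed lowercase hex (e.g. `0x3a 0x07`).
L4: jnz op=0xd:6|imm=0:26 ⇒ 0x34000000 ⇒ little 00 00 00 34

0x00 0x00 0x00 0x34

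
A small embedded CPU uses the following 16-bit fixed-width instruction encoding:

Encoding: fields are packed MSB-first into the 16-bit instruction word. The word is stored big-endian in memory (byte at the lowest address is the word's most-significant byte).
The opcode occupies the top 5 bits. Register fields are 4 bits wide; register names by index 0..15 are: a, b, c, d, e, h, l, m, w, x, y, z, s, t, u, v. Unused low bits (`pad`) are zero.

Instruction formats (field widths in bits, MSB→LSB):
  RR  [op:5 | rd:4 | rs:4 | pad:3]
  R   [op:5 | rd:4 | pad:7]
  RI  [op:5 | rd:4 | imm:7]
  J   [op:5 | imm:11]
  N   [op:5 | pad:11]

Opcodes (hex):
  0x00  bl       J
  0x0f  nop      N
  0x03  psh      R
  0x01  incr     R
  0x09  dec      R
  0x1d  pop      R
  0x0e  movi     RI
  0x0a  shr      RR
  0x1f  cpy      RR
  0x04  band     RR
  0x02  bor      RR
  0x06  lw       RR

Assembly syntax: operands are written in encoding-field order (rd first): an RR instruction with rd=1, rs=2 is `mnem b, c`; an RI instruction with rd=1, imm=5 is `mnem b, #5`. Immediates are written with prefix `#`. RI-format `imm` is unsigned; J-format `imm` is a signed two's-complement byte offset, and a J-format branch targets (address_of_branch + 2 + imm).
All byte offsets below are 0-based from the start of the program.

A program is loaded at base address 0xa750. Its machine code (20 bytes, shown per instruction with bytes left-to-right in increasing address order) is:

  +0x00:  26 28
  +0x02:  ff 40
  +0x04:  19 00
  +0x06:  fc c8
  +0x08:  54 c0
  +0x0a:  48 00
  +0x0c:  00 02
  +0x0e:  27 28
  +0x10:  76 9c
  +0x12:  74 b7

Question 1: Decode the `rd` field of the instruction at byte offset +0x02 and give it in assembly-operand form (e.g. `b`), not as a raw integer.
u

[02] ff 40 → 0xff40
  top 5b → 0x1f → cpy [RR]
  rd: (w>>7)&0xf=0xe → u
  rs: (w>>3)&0xf=0x8 → w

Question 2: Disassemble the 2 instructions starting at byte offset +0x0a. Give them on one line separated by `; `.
dec a; bl #2

[0a] 48 00 → 0x4800
  top 5b → 0x9 → dec [R]
  rd@[10:7]=0x0 ⇒ a
[0c] 00 02 → 0x0002
  top 5b → 0x0 → bl [J]
  imm@[10:0]=0x2 ⇒ #2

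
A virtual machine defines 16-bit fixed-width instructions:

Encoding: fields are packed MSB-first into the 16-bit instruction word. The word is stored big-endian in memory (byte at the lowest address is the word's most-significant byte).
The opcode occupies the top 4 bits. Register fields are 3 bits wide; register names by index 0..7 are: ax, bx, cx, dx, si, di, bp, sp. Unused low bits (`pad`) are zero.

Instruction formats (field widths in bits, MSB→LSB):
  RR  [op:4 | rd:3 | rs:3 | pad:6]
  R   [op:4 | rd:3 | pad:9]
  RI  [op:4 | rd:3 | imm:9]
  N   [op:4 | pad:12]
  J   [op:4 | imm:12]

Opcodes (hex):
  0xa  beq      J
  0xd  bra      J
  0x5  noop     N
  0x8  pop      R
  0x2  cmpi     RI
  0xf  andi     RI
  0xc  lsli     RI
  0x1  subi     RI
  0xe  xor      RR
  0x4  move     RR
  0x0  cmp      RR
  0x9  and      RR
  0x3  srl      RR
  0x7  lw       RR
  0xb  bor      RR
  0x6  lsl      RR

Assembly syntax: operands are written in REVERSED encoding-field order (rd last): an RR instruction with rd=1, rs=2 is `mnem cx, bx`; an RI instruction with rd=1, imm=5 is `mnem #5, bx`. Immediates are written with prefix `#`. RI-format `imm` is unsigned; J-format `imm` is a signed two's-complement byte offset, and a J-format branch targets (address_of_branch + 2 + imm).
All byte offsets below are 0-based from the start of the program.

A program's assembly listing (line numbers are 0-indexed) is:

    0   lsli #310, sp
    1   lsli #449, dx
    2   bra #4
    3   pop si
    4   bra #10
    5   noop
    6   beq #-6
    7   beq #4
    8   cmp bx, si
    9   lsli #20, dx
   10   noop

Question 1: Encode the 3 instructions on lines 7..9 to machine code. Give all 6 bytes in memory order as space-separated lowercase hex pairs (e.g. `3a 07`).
L7: beq op=0xa:4|imm=4:12 ⇒ 0xa004 ⇒ big a0 04
L8: cmp op=0x0:4|rd=4:3|rs=1:3|pad=0:6 ⇒ 0x0840 ⇒ big 08 40
L9: lsli op=0xc:4|rd=3:3|imm=20:9 ⇒ 0xc614 ⇒ big c6 14

a0 04 08 40 c6 14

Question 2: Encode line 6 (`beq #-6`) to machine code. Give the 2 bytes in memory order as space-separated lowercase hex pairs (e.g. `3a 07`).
af fa

6. beq fields op=0xa:4|imm=-6:12 → word affah → af fa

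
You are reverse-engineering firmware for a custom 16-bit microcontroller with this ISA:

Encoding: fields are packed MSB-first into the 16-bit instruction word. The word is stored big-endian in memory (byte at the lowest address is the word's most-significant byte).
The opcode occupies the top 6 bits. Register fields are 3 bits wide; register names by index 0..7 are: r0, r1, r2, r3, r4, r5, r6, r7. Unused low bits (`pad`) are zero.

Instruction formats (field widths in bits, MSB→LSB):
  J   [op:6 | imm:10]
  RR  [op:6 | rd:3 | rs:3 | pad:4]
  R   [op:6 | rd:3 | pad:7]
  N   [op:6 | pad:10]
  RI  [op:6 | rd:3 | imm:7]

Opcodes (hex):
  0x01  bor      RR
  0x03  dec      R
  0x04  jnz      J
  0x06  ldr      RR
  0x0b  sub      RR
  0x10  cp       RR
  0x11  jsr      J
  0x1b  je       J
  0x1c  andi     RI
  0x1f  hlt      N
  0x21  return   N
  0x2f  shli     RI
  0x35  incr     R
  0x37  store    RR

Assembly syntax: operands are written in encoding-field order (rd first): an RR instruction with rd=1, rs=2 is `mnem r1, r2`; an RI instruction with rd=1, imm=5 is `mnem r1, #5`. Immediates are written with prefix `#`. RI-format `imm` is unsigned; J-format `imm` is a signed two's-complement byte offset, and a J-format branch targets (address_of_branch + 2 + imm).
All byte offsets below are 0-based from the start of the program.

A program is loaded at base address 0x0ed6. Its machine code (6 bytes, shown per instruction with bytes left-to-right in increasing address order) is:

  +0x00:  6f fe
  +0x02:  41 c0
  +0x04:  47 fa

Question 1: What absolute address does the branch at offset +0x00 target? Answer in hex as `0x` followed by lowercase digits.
0x0ed6

[00] 6f fe → 0x6ffe
  opcode bits[15:10]=0x1b: je/J
  imm: (w>>0)&0x3ff=0x3fe (s10→-2) → #-2
  target = base 0x0ed6 + off 0x00 + 2 + imm -2 = 0x0ed6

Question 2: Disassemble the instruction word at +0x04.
jsr #-6

+0x04: 47 fa ⇒ word 0x47fa (big)
  op=0x47fa>>10=0x11 ⇒ jsr (J)
  imm@[9:0]=0x3fa (s10→-6) ⇒ #-6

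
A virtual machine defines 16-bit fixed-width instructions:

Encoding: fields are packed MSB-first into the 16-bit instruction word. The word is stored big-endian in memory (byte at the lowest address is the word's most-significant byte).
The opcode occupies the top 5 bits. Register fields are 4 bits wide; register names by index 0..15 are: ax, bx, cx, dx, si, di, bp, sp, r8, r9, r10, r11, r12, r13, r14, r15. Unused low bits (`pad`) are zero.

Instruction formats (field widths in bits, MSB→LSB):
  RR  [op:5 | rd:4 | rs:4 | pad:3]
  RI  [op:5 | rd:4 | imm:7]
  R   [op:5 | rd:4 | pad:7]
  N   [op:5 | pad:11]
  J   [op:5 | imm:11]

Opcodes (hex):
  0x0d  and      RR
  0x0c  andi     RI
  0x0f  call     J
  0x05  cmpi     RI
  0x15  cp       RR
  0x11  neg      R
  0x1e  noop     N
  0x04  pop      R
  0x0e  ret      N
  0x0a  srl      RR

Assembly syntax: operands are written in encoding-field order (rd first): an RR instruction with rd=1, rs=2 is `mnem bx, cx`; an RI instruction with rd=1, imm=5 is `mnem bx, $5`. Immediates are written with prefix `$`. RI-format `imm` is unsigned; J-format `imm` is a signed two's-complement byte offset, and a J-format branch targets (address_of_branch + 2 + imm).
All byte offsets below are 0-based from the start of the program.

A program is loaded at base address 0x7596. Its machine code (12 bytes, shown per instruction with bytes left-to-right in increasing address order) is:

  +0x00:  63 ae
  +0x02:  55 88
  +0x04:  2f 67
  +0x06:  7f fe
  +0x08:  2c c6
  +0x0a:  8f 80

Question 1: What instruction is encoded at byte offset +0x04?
@+04  big-endian(2f 67) = 0x2f67
  top 5b → 0x5 → cmpi [RI]
  [10:7] rd=14 = r14
  [6:0] imm=103 = $103

cmpi r14, $103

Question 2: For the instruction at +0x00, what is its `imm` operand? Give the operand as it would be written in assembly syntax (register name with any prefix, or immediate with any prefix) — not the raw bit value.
off 0x00: read 63 ae as big → 0x63ae
  top 5b → 0xc → andi [RI]
  rd: (w>>7)&0xf=0x7 → sp
  imm: (w>>0)&0x7f=0x2e → $46

$46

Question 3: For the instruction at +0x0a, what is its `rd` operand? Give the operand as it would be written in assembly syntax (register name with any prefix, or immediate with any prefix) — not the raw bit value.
@+0a  big-endian(8f 80) = 0x8f80
  op=0x8f80>>11=0x11 ⇒ neg (R)
  [10:7] rd=15 = r15

r15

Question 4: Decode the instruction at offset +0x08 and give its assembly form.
@+08  big-endian(2c c6) = 0x2cc6
  top 5b → 0x5 → cmpi [RI]
  rd: (w>>7)&0xf=0x9 → r9
  imm: (w>>0)&0x7f=0x46 → $70

cmpi r9, $70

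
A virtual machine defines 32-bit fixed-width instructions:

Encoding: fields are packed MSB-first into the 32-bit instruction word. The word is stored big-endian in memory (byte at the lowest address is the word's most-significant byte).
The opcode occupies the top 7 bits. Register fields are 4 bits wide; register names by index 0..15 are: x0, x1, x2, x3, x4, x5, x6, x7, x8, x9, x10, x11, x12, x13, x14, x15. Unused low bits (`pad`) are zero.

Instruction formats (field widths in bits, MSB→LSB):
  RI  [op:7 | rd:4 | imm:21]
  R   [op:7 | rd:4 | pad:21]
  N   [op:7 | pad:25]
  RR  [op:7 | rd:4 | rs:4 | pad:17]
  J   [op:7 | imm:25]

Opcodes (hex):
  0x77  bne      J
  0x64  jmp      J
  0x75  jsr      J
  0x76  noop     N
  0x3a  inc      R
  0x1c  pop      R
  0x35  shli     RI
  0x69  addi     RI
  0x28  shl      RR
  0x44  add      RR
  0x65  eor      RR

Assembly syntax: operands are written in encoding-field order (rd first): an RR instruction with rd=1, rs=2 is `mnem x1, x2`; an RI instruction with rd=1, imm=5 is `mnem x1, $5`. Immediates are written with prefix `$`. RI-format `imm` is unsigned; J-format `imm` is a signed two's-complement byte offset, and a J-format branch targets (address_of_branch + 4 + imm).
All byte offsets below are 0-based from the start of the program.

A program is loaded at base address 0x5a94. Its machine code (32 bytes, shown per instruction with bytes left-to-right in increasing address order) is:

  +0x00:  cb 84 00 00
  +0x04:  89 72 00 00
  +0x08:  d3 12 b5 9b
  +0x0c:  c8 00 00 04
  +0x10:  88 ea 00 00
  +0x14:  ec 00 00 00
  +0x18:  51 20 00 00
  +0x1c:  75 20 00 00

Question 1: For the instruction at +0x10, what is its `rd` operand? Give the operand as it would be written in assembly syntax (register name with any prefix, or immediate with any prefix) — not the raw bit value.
x7

off 0x10: read 88 ea 00 00 as big → 0x88ea0000
  top 7b → 0x44 → add [RR]
  [24:21] rd=7 = x7
  [20:17] rs=5 = x5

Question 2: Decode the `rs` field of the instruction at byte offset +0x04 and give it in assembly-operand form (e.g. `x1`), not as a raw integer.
+0x04: 89 72 00 00 ⇒ word 0x89720000 (big)
  top 7b → 0x44 → add [RR]
  rd@[24:21]=0xb ⇒ x11
  rs@[20:17]=0x9 ⇒ x9

x9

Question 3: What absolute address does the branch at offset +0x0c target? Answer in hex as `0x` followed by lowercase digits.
+0x0c: c8 00 00 04 ⇒ word 0xc8000004 (big)
  opcode bits[31:25]=0x64: jmp/J
  imm@[24:0]=0x4 ⇒ $4
  target = base 0x5a94 + off 0x0c + 4 + imm 4 = 0x5aa8

0x5aa8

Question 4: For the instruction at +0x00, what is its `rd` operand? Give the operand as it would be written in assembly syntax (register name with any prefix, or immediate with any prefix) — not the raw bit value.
[00] cb 84 00 00 → 0xcb840000
  opcode bits[31:25]=0x65: eor/RR
  [24:21] rd=12 = x12
  [20:17] rs=2 = x2

x12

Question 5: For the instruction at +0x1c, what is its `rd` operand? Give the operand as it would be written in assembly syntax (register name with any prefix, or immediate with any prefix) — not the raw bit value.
[1c] 75 20 00 00 → 0x75200000
  top 7b → 0x3a → inc [R]
  [24:21] rd=9 = x9

x9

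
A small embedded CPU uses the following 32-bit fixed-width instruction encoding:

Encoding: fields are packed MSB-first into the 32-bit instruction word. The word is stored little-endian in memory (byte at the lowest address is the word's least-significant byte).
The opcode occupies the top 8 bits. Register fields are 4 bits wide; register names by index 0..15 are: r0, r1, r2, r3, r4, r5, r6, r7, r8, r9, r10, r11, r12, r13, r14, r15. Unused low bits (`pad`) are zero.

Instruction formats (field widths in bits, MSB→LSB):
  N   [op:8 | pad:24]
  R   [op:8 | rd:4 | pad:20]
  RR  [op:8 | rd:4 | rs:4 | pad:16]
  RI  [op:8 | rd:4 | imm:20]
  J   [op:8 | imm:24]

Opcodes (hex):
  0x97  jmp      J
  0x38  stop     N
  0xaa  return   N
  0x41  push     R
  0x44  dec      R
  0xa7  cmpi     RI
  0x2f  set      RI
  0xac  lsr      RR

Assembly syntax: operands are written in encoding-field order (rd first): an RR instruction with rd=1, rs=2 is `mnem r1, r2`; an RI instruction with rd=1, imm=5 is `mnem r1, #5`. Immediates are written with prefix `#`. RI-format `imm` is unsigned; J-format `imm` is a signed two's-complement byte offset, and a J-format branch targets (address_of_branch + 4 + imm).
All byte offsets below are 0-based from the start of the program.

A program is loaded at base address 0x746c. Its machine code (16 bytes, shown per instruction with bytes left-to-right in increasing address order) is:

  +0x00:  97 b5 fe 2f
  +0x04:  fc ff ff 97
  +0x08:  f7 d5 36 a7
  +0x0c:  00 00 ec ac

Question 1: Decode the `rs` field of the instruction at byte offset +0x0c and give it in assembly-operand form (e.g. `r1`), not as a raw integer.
r12

+0x0c: 00 00 ec ac ⇒ word 0xacec0000 (little)
  opcode bits[31:24]=0xac: lsr/RR
  rd@[23:20]=0xe ⇒ r14
  rs@[19:16]=0xc ⇒ r12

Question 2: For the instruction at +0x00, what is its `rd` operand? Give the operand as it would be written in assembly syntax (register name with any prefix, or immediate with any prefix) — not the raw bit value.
+0x00: 97 b5 fe 2f ⇒ word 0x2ffeb597 (little)
  opcode bits[31:24]=0x2f: set/RI
  rd: (w>>20)&0xf=0xf → r15
  imm: (w>>0)&0xfffff=0xeb597 → #963991

r15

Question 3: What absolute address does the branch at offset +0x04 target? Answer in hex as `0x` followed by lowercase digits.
0x7470

[04] fc ff ff 97 → 0x97fffffc
  opcode bits[31:24]=0x97: jmp/J
  [23:0] imm=16777212 (s24→-4) = #-4
  target = base 0x746c + off 0x04 + 4 + imm -4 = 0x7470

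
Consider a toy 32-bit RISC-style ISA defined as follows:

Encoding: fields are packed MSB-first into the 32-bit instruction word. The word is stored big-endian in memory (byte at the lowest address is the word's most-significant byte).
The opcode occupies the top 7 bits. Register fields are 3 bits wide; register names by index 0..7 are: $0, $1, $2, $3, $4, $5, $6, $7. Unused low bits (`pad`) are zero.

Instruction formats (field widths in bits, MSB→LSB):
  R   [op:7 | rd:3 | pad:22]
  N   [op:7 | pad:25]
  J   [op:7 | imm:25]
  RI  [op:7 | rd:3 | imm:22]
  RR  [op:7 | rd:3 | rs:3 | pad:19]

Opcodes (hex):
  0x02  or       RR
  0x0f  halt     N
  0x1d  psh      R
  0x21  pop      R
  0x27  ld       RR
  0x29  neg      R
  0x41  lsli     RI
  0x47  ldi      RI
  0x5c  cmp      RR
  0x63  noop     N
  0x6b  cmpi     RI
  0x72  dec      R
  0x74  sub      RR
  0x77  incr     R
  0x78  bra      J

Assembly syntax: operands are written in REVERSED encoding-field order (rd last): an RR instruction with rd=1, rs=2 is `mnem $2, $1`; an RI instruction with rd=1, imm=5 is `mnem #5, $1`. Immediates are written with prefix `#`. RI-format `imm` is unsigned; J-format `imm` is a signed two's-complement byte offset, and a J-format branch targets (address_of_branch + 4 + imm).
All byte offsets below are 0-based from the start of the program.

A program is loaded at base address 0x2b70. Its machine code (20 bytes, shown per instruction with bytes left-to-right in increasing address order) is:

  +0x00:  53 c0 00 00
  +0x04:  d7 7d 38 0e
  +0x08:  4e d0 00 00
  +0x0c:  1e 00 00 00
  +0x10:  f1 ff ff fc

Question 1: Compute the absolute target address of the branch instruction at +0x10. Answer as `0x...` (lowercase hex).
0x2b80

@+10  big-endian(f1 ff ff fc) = 0xf1fffffc
  opcode bits[31:25]=0x78: bra/J
  imm@[24:0]=0x1fffffc (s25→-4) ⇒ #-4
  target = base 0x2b70 + off 0x10 + 4 + imm -4 = 0x2b80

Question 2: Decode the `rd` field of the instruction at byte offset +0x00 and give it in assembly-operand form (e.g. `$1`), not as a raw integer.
[00] 53 c0 00 00 → 0x53c00000
  op=0x53c00000>>25=0x29 ⇒ neg (R)
  rd@[24:22]=0x7 ⇒ $7

$7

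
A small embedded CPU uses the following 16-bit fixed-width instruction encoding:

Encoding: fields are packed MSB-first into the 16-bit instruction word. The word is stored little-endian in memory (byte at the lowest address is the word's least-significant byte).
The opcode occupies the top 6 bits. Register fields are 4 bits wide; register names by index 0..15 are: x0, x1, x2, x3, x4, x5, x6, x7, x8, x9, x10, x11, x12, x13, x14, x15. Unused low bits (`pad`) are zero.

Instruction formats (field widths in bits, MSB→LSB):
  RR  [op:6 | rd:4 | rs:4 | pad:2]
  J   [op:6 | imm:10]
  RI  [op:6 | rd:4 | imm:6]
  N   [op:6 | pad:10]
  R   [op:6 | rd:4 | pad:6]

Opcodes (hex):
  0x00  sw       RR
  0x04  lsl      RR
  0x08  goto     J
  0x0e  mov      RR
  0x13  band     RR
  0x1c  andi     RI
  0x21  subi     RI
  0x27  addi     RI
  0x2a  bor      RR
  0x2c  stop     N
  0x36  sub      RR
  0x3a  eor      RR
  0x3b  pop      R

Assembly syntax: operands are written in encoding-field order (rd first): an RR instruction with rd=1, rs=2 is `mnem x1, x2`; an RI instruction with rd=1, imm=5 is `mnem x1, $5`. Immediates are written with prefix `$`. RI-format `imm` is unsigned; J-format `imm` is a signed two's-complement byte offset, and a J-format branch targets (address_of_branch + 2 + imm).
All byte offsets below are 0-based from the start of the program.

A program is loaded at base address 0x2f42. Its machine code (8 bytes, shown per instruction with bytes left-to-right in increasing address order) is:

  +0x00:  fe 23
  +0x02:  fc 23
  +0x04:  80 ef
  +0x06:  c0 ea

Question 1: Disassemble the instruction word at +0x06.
@+06  little-endian(c0 ea) = 0xeac0
  top 6b → 0x3a → eor [RR]
  rd: (w>>6)&0xf=0xb → x11
  rs: (w>>2)&0xf=0x0 → x0

eor x11, x0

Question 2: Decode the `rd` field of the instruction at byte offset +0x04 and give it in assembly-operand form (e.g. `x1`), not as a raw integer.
x14

[04] 80 ef → 0xef80
  op=0xef80>>10=0x3b ⇒ pop (R)
  rd@[9:6]=0xe ⇒ x14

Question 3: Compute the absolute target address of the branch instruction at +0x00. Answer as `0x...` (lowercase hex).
0x2f42

off 0x00: read fe 23 as little → 0x23fe
  op=0x23fe>>10=0x8 ⇒ goto (J)
  [9:0] imm=1022 (s10→-2) = $-2
  target = base 0x2f42 + off 0x00 + 2 + imm -2 = 0x2f42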